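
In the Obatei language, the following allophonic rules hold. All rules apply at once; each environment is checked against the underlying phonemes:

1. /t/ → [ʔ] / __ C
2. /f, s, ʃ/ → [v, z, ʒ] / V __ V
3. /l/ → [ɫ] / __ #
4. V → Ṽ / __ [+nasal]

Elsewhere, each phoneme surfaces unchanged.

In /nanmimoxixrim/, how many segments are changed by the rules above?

3

Segments that undergo a rule: /a/ → [ã] (rule 4); /i/ → [ĩ] (rule 4); /i/ → [ĩ] (rule 4).
All other segments surface unchanged.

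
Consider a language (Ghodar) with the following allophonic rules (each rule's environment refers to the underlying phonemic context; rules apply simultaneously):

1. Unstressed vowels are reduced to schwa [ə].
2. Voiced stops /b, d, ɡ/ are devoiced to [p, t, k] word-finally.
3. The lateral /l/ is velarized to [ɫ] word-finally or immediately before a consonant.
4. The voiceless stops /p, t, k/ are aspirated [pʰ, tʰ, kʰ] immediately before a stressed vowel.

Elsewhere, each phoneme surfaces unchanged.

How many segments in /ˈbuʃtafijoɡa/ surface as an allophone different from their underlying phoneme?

Segments that undergo a rule: /a/ → [ə] (rule 1); /i/ → [ə] (rule 1); /o/ → [ə] (rule 1); /a/ → [ə] (rule 1).
All other segments surface unchanged.

4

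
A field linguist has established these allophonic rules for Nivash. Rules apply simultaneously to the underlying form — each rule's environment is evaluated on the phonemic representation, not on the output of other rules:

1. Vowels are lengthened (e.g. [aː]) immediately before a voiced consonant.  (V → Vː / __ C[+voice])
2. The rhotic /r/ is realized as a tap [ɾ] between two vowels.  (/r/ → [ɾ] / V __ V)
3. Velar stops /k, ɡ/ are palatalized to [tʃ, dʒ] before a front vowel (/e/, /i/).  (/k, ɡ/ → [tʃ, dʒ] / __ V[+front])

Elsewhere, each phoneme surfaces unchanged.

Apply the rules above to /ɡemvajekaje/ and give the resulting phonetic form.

[dʒeːmvaːjekaːje]

Rule 3 applies to /ɡ/ (word-initial: before a front vowel) → [dʒ].
/e/ (between /ɡ/ and /m/): before a voiced consonant, so rule 1 applies → [eː].
/m/ (between /e/ and /v/): no rule targets it → [m].
/v/ — not in any rule's target class → [v].
/a/ meets the environment for rule 1 (before a voiced consonant) → [aː].
/j/ stays [j].
/e/ (between /j/ and /k/) fails the environment for rule 1, so it stays [e].
/k/ — between /e/ and /a/; rule 3 does not apply here → [k].
Rule 1 applies to /a/ (between /k/ and /j/: before a voiced consonant) → [aː].
/j/ (between /a/ and /e/) is unaffected → [j].
/e/ — word-final; rule 1 does not apply here → [e].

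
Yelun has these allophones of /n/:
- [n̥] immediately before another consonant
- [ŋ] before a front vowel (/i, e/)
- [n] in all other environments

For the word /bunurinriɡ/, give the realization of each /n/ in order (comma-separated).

Occurrence 1 (position 3): no conditioning environment matches → elsewhere allophone [n].
Occurrence 2 (position 7): immediately before another consonant → [n̥].

[n], [n̥]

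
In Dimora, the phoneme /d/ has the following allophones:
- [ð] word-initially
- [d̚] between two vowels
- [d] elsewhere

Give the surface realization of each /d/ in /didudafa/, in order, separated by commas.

[ð], [d̚], [d̚]

Occurrence 1 (position 1): word-initially → [ð].
Occurrence 2 (position 3): between two vowels → [d̚].
Occurrence 3 (position 5): between two vowels → [d̚].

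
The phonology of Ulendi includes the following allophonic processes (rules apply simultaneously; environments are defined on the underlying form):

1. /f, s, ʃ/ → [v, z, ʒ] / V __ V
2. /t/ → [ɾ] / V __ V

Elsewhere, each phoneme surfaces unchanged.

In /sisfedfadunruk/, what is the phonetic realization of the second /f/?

[f]

/f/ (between /d/ and /a/) is in the target of rule 1 but the environment (between two vowels) is not met → [f].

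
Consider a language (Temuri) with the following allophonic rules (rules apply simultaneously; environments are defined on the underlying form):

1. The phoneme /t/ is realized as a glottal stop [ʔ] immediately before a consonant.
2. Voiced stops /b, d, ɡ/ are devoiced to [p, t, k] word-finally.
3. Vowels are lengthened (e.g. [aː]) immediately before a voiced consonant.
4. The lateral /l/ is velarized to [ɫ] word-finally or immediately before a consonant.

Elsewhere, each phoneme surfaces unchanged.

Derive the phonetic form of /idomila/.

[iːdoːmiːla]

Rule 3 applies to /i/ (word-initial: before a voiced consonant) → [iː].
/d/ (between /i/ and /o/) fails the environment for rule 2, so it stays [d].
/o/ (between /d/ and /m/): before a voiced consonant, so rule 3 applies → [oː].
/m/ (between /o/ and /i/) is unaffected → [m].
Rule 3 applies to /i/ (between /m/ and /l/: before a voiced consonant) → [iː].
/l/ (between /i/ and /a/): rule 4 targets it, but not word-finally or immediately before a consonant → unchanged [l].
/a/ (word-final) fails the environment for rule 3, so it stays [a].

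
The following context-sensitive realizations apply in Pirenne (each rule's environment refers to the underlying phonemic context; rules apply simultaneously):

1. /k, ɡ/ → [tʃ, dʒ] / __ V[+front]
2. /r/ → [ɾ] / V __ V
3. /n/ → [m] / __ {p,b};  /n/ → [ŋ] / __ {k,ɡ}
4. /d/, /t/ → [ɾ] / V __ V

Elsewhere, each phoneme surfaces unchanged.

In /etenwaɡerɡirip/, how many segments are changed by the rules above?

4

Segments that undergo a rule: /t/ → [ɾ] (rule 4); /ɡ/ → [dʒ] (rule 1); /ɡ/ → [dʒ] (rule 1); /r/ → [ɾ] (rule 2).
All other segments surface unchanged.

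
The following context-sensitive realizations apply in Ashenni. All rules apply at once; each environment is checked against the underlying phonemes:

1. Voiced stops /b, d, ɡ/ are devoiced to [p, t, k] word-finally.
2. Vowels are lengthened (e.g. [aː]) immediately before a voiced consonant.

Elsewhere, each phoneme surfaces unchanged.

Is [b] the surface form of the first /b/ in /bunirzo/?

Yes

/b/ (word-initial) is in the target of rule 1 but the environment (word-finally) is not met → [b].
The actual realization is [b], which matches [b].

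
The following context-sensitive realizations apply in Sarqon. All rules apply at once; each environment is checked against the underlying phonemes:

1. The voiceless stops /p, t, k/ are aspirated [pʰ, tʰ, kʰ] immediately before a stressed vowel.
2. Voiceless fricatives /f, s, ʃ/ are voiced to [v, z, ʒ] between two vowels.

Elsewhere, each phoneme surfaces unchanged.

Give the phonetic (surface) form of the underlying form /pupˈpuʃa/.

/p/ (word-initial): rule 1 targets it, but not immediately before a stressed vowel → unchanged [p].
/u/ stays [u].
/p/ (between /u/ and /p/) fails the environment for rule 1, so it stays [p].
/p/ (between /p/ and /u/): immediately before a stressed vowel, so rule 1 applies → [pʰ].
/u/ stays [u].
Rule 2 applies to /ʃ/ (between /u/ and /a/: between two vowels) → [ʒ].
/a/ stays [a].

[pupˈpʰuʒa]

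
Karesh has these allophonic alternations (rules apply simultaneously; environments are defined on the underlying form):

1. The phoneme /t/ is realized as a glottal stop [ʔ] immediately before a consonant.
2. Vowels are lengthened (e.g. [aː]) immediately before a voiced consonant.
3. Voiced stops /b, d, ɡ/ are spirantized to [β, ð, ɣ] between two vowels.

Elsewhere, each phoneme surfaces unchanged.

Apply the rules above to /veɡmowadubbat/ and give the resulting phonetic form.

/v/ (word-initial) is unaffected → [v].
/e/ (between /v/ and /ɡ/): before a voiced consonant, so rule 2 applies → [eː].
/ɡ/ (between /e/ and /m/): rule 3 targets it, but not between two vowels → unchanged [ɡ].
/m/ stays [m].
/o/ meets the environment for rule 2 (before a voiced consonant) → [oː].
/w/ (between /o/ and /a/) is unaffected → [w].
/a/ (between /w/ and /d/) occurs before a voiced consonant → [aː] by rule 2.
/d/ — between /a/ and /u/, between two vowels — surfaces as [ð] (rule 3).
/u/ meets the environment for rule 2 (before a voiced consonant) → [uː].
/b/ (between /u/ and /b/) fails the environment for rule 3, so it stays [b].
/b/ (between /b/ and /a/): rule 3 targets it, but not between two vowels → unchanged [b].
/a/ (between /b/ and /t/): rule 2 targets it, but not before a voiced consonant → unchanged [a].
/t/ (word-final) is in the target of rule 1 but the environment (immediately before a consonant) is not met → [t].

[veːɡmoːwaːðuːbbat]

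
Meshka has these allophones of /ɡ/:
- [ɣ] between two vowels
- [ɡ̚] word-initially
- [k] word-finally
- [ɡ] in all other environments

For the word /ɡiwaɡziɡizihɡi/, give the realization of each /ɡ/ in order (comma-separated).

[ɡ̚], [ɡ], [ɣ], [ɡ]

Occurrence 1 (position 1): word-initially → [ɡ̚].
Occurrence 2 (position 5): no conditioning environment matches → elsewhere allophone [ɡ].
Occurrence 3 (position 8): between two vowels → [ɣ].
Occurrence 4 (position 13): no conditioning environment matches → elsewhere allophone [ɡ].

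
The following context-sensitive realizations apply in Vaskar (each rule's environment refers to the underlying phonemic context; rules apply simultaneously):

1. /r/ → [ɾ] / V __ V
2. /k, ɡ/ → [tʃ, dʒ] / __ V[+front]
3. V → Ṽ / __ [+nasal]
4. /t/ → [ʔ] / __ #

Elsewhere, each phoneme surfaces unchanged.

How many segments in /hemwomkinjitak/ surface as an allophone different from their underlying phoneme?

Segments that undergo a rule: /e/ → [ẽ] (rule 3); /o/ → [õ] (rule 3); /k/ → [tʃ] (rule 2); /i/ → [ĩ] (rule 3).
All other segments surface unchanged.

4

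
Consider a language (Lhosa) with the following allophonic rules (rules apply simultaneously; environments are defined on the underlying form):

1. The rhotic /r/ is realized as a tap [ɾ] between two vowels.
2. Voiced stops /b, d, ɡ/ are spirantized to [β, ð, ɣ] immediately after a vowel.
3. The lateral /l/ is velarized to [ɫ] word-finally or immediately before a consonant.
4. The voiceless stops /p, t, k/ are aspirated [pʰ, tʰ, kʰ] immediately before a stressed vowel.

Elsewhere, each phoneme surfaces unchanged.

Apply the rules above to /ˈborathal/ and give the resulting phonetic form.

/b/ — word-initial; rule 2 does not apply here → [b].
/o/ (between /b/ and /r/) is unaffected → [o].
/r/ (between /o/ and /a/): between two vowels, so rule 1 applies → [ɾ].
/a/ (between /r/ and /t/): no rule targets it → [a].
/t/ (between /a/ and /h/) fails the environment for rule 4, so it stays [t].
/h/ (between /t/ and /a/): no rule targets it → [h].
/a/ — not in any rule's target class → [a].
Rule 3 applies to /l/ (word-final: word-finally or immediately before a consonant) → [ɫ].

[ˈboɾathaɫ]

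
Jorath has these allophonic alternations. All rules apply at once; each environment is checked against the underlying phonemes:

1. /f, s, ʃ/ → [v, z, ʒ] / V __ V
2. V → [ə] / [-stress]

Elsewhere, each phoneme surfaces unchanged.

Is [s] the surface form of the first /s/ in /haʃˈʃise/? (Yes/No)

/s/ meets the environment for rule 1 (between two vowels) → [z].
The actual realization is [z], not [s].

No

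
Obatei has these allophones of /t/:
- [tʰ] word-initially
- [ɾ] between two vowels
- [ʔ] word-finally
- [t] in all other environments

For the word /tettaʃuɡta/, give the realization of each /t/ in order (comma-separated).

[tʰ], [t], [t], [t]

Occurrence 1 (position 1): word-initially → [tʰ].
Occurrence 2 (position 3): no conditioning environment matches → elsewhere allophone [t].
Occurrence 3 (position 4): no conditioning environment matches → elsewhere allophone [t].
Occurrence 4 (position 9): no conditioning environment matches → elsewhere allophone [t].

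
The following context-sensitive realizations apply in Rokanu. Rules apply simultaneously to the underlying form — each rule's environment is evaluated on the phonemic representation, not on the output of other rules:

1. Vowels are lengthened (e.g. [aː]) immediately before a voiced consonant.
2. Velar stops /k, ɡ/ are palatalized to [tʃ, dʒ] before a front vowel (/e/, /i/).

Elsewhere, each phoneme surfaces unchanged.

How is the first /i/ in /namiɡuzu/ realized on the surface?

[iː]

/i/ (between /m/ and /ɡ/) occurs before a voiced consonant → [iː] by rule 1.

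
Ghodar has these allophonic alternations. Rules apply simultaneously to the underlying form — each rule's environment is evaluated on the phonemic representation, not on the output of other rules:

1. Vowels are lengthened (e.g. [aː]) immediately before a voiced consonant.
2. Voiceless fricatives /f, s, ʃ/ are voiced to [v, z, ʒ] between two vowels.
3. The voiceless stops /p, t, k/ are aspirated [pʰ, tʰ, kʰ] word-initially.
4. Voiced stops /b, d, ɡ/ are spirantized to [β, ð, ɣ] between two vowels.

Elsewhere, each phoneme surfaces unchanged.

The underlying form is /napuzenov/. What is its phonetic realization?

/n/ — not in any rule's target class → [n].
/a/ (between /n/ and /p/) fails the environment for rule 1, so it stays [a].
/p/ (between /a/ and /u/) fails the environment for rule 3, so it stays [p].
/u/ — between /p/ and /z/, before a voiced consonant — surfaces as [uː] (rule 1).
/z/ stays [z].
/e/ (between /z/ and /n/) occurs before a voiced consonant → [eː] by rule 1.
/n/ — not in any rule's target class → [n].
/o/ meets the environment for rule 1 (before a voiced consonant) → [oː].
/v/ (word-final): no rule targets it → [v].

[napuːzeːnoːv]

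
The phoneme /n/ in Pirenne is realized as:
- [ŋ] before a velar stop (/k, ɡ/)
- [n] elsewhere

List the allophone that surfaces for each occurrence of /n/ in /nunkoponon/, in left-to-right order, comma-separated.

[n], [ŋ], [n], [n]

Occurrence 1 (position 1): no conditioning environment matches → elsewhere allophone [n].
Occurrence 2 (position 3): before a velar stop → [ŋ].
Occurrence 3 (position 8): no conditioning environment matches → elsewhere allophone [n].
Occurrence 4 (position 10): no conditioning environment matches → elsewhere allophone [n].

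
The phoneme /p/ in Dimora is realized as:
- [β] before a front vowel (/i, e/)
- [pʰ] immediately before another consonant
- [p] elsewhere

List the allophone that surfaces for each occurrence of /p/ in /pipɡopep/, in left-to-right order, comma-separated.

Occurrence 1 (position 1): before a front vowel (/i, e/) → [β].
Occurrence 2 (position 3): immediately before another consonant → [pʰ].
Occurrence 3 (position 6): before a front vowel (/i, e/) → [β].
Occurrence 4 (position 8): no conditioning environment matches → elsewhere allophone [p].

[β], [pʰ], [β], [p]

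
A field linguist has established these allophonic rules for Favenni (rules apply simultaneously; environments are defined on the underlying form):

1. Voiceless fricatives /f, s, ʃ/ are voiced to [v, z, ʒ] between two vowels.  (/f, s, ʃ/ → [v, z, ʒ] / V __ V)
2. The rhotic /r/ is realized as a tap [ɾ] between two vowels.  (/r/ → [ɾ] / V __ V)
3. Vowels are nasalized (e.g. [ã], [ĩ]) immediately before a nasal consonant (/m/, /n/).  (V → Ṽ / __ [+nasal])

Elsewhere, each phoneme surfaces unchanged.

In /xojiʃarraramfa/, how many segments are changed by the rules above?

3

Segments that undergo a rule: /ʃ/ → [ʒ] (rule 1); /r/ → [ɾ] (rule 2); /a/ → [ã] (rule 3).
All other segments surface unchanged.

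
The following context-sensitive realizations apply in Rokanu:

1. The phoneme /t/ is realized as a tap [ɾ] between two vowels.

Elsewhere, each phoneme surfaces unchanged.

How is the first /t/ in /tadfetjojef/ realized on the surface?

/t/ (word-initial) is in the target of rule 1 but the environment (between two vowels) is not met → [t].

[t]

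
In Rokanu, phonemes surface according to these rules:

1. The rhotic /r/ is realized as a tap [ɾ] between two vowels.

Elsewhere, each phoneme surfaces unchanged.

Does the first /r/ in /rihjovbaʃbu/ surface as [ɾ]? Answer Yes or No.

/r/ (word-initial) is in the target of rule 1 but the environment (between two vowels) is not met → [r].
The actual realization is [r], not [ɾ].

No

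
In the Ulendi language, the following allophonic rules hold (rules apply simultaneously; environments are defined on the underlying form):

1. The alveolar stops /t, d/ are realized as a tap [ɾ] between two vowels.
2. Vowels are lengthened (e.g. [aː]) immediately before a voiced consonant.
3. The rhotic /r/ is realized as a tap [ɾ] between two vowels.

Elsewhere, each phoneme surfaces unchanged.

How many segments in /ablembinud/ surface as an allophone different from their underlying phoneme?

Segments that undergo a rule: /a/ → [aː] (rule 2); /e/ → [eː] (rule 2); /i/ → [iː] (rule 2); /u/ → [uː] (rule 2).
All other segments surface unchanged.

4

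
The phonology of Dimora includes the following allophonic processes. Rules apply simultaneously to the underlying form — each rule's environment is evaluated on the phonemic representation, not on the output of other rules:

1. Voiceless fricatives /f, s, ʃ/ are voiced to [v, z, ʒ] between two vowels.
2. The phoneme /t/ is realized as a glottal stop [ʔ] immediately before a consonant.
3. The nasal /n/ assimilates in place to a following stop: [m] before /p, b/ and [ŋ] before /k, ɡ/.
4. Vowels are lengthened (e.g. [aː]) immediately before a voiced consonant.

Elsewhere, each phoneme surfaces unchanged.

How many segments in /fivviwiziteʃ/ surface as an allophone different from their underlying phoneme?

Segments that undergo a rule: /i/ → [iː] (rule 4); /i/ → [iː] (rule 4); /i/ → [iː] (rule 4).
All other segments surface unchanged.

3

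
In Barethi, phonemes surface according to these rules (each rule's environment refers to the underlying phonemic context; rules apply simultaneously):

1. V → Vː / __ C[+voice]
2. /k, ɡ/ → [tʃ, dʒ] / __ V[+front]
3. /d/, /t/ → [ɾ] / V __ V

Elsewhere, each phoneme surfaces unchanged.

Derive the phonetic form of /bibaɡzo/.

[biːbaːɡzo]

/b/ stays [b].
/i/ (between /b/ and /b/): before a voiced consonant, so rule 1 applies → [iː].
/b/ (between /i/ and /a/) is unaffected → [b].
/a/ (between /b/ and /ɡ/): before a voiced consonant, so rule 1 applies → [aː].
/ɡ/ (between /a/ and /z/) is in the target of rule 2 but the environment (before a front vowel) is not met → [ɡ].
/z/ (between /ɡ/ and /o/): no rule targets it → [z].
/o/ — word-final; rule 1 does not apply here → [o].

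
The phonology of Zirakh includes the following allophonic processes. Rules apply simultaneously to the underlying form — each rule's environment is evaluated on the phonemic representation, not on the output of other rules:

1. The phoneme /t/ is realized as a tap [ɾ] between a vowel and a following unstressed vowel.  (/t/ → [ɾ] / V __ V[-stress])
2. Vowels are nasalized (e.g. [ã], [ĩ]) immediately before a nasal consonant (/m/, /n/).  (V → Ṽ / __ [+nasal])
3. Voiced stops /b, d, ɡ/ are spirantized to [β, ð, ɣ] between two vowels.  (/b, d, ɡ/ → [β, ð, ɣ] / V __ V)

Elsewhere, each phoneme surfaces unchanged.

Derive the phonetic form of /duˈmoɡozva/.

[dũˈmoɣozva]

/d/ (word-initial) fails the environment for rule 3, so it stays [d].
/u/ meets the environment for rule 2 (before a nasal consonant) → [ũ].
/m/ — not in any rule's target class → [m].
/o/ (between /m/ and /ɡ/) fails the environment for rule 2, so it stays [o].
/ɡ/ (between /o/ and /o/): between two vowels, so rule 3 applies → [ɣ].
/o/ (between /ɡ/ and /z/) fails the environment for rule 2, so it stays [o].
/z/ stays [z].
/v/ — not in any rule's target class → [v].
/a/ (word-final): rule 2 targets it, but not before a nasal consonant → unchanged [a].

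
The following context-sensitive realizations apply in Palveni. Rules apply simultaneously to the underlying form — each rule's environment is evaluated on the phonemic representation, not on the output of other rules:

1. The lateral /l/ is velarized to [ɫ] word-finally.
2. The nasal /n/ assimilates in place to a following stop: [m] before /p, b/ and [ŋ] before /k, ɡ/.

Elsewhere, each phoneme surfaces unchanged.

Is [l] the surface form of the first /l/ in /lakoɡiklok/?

Yes

/l/ (word-initial) fails the environment for rule 1, so it stays [l].
The actual realization is [l], which matches [l].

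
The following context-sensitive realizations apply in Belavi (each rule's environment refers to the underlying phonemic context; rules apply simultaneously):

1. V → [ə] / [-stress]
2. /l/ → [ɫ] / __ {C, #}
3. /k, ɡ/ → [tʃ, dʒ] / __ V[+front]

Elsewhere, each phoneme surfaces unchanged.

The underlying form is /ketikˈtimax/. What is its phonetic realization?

/k/ — word-initial, before a front vowel — surfaces as [tʃ] (rule 3).
Rule 1 applies to /e/ (between /k/ and /t/: in an unstressed syllable) → [ə].
Rule 1 applies to /i/ (between /t/ and /k/: in an unstressed syllable) → [ə].
/k/ (between /i/ and /t/) fails the environment for rule 3, so it stays [k].
/i/ (between /t/ and /m/) fails the environment for rule 1, so it stays [i].
/a/ (between /m/ and /x/): in an unstressed syllable, so rule 1 applies → [ə].

[tʃətəkˈtiməx]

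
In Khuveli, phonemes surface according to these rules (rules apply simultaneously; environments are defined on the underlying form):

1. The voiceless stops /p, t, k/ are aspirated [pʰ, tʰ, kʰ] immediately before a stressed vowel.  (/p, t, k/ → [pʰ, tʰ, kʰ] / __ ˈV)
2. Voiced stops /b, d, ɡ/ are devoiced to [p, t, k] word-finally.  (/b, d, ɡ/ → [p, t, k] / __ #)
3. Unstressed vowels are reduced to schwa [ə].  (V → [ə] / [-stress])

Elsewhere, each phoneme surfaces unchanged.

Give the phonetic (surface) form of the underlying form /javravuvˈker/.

[jəvrəvəvˈkʰer]

/a/ meets the environment for rule 3 (in an unstressed syllable) → [ə].
Rule 3 applies to /a/ (between /r/ and /v/: in an unstressed syllable) → [ə].
Rule 3 applies to /u/ (between /v/ and /v/: in an unstressed syllable) → [ə].
/k/ (between /v/ and /e/) occurs immediately before a stressed vowel → [kʰ] by rule 1.
/e/ — between /k/ and /r/; rule 3 does not apply here → [e].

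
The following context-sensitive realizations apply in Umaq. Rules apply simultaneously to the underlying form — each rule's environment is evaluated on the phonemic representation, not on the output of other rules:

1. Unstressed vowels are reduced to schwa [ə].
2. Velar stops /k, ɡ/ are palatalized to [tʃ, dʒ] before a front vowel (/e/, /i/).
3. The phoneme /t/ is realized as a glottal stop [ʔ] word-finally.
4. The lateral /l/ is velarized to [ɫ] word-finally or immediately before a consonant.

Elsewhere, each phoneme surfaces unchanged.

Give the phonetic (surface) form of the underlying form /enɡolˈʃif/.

[ənɡəɫˈʃif]

/e/ meets the environment for rule 1 (in an unstressed syllable) → [ə].
/n/ (between /e/ and /ɡ/) is unaffected → [n].
/ɡ/ (between /n/ and /o/) is in the target of rule 2 but the environment (before a front vowel) is not met → [ɡ].
/o/ meets the environment for rule 1 (in an unstressed syllable) → [ə].
/l/ (between /o/ and /ʃ/) occurs word-finally or immediately before a consonant → [ɫ] by rule 4.
/ʃ/ — not in any rule's target class → [ʃ].
/i/ (between /ʃ/ and /f/): rule 1 targets it, but not in an unstressed syllable → unchanged [i].
/f/ — not in any rule's target class → [f].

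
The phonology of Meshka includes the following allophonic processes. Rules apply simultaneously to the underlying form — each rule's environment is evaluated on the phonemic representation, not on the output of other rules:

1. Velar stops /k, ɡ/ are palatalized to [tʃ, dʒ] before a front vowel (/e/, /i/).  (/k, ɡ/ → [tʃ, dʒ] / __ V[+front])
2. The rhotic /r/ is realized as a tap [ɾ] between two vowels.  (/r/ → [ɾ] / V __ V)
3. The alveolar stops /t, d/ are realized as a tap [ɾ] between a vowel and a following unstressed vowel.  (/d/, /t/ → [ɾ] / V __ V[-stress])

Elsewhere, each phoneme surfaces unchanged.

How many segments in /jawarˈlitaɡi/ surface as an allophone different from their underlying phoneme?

Segments that undergo a rule: /t/ → [ɾ] (rule 3); /ɡ/ → [dʒ] (rule 1).
All other segments surface unchanged.

2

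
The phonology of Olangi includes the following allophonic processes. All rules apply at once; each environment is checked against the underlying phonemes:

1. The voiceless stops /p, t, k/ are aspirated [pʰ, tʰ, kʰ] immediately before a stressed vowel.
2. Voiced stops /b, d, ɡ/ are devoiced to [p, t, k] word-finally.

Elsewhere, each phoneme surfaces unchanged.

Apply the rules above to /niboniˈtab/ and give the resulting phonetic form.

/n/ (word-initial) is unaffected → [n].
/i/ stays [i].
/b/ (between /i/ and /o/): rule 2 targets it, but not word-finally → unchanged [b].
/o/ stays [o].
/n/ stays [n].
/i/ (between /n/ and /t/) is unaffected → [i].
/t/ meets the environment for rule 1 (immediately before a stressed vowel) → [tʰ].
/a/ — not in any rule's target class → [a].
/b/ — word-final, word-finally — surfaces as [p] (rule 2).

[niboniˈtʰap]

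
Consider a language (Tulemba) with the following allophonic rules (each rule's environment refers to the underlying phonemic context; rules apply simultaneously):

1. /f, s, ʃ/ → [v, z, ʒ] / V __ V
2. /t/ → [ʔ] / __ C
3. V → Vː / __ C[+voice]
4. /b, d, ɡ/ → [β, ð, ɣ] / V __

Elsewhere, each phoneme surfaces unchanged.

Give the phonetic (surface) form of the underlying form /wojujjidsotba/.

[woːjuːjjiːðsoʔba]

/w/ (word-initial): no rule targets it → [w].
/o/ — between /w/ and /j/, before a voiced consonant — surfaces as [oː] (rule 3).
/j/ (between /o/ and /u/) is unaffected → [j].
/u/ meets the environment for rule 3 (before a voiced consonant) → [uː].
/j/ (between /u/ and /j/): no rule targets it → [j].
/j/ — not in any rule's target class → [j].
Rule 3 applies to /i/ (between /j/ and /d/: before a voiced consonant) → [iː].
/d/ meets the environment for rule 4 (immediately after a vowel) → [ð].
/s/ (between /d/ and /o/): rule 1 targets it, but not between two vowels → unchanged [s].
/o/ (between /s/ and /t/) fails the environment for rule 3, so it stays [o].
Rule 2 applies to /t/ (between /o/ and /b/: immediately before a consonant) → [ʔ].
/b/ (between /t/ and /a/): rule 4 targets it, but not immediately after a vowel → unchanged [b].
/a/ — word-final; rule 3 does not apply here → [a].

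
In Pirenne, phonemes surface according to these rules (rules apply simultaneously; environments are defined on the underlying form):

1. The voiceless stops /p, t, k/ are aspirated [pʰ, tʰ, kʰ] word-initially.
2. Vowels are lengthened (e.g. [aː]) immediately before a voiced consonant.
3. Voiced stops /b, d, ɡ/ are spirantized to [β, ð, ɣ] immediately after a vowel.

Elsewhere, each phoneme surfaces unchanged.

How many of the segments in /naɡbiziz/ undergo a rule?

4

Segments that undergo a rule: /a/ → [aː] (rule 2); /ɡ/ → [ɣ] (rule 3); /i/ → [iː] (rule 2); /i/ → [iː] (rule 2).
All other segments surface unchanged.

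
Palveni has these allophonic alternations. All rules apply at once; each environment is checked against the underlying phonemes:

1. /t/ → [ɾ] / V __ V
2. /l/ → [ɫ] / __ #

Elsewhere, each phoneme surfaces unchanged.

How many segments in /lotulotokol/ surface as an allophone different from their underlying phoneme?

Segments that undergo a rule: /t/ → [ɾ] (rule 1); /t/ → [ɾ] (rule 1); /l/ → [ɫ] (rule 2).
All other segments surface unchanged.

3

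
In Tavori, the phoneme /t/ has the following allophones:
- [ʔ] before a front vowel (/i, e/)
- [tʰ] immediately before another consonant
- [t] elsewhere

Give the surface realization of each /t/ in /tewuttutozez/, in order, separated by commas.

Occurrence 1 (position 1): before a front vowel (/i, e/) → [ʔ].
Occurrence 2 (position 5): immediately before another consonant → [tʰ].
Occurrence 3 (position 6): no conditioning environment matches → elsewhere allophone [t].
Occurrence 4 (position 8): no conditioning environment matches → elsewhere allophone [t].

[ʔ], [tʰ], [t], [t]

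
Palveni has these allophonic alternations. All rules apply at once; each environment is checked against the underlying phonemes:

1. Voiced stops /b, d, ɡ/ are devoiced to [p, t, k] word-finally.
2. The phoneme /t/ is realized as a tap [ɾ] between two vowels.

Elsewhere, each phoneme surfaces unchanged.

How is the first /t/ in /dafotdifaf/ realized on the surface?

[t]

/t/ — between /o/ and /d/; rule 2 does not apply here → [t].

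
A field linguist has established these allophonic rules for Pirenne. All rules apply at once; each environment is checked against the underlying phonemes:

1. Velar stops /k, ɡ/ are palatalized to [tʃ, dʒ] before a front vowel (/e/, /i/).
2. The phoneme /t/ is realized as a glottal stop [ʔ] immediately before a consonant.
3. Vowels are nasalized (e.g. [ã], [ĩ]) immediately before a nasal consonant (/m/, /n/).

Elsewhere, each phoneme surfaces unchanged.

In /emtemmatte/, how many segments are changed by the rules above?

Segments that undergo a rule: /e/ → [ẽ] (rule 3); /e/ → [ẽ] (rule 3); /t/ → [ʔ] (rule 2).
All other segments surface unchanged.

3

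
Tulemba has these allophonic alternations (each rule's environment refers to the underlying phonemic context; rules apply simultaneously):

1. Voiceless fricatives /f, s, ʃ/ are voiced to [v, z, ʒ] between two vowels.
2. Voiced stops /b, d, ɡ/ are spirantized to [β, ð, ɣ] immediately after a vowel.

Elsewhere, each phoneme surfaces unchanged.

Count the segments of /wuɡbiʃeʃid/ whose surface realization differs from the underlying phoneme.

4

Segments that undergo a rule: /ɡ/ → [ɣ] (rule 2); /ʃ/ → [ʒ] (rule 1); /ʃ/ → [ʒ] (rule 1); /d/ → [ð] (rule 2).
All other segments surface unchanged.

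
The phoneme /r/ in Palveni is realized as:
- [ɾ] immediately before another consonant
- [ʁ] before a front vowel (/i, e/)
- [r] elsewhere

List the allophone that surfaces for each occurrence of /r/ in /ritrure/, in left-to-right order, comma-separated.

[ʁ], [r], [ʁ]

Occurrence 1 (position 1): before a front vowel (/i, e/) → [ʁ].
Occurrence 2 (position 4): no conditioning environment matches → elsewhere allophone [r].
Occurrence 3 (position 6): before a front vowel (/i, e/) → [ʁ].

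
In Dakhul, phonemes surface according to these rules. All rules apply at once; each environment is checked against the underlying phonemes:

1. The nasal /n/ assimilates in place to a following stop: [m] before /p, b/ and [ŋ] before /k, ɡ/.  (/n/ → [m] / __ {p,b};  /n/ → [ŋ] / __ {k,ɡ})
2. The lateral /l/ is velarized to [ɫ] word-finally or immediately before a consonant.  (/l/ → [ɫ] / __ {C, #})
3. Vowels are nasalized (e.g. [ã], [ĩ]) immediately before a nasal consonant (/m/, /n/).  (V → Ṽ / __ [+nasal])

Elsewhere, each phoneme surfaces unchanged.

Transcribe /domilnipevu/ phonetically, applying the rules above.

[dõmiɫnipevu]

/d/ — not in any rule's target class → [d].
/o/ — between /d/ and /m/, before a nasal consonant — surfaces as [õ] (rule 3).
/m/ — not in any rule's target class → [m].
/i/ (between /m/ and /l/) is in the target of rule 3 but the environment (before a nasal consonant) is not met → [i].
/l/ — between /i/ and /n/, word-finally or immediately before a consonant — surfaces as [ɫ] (rule 2).
/n/ (between /l/ and /i/) is in the target of rule 1 but the environment (before a labial or velar stop) is not met → [n].
/i/ — between /n/ and /p/; rule 3 does not apply here → [i].
/p/ (between /i/ and /e/): no rule targets it → [p].
/e/ (between /p/ and /v/): rule 3 targets it, but not before a nasal consonant → unchanged [e].
/v/ stays [v].
/u/ (word-final): rule 3 targets it, but not before a nasal consonant → unchanged [u].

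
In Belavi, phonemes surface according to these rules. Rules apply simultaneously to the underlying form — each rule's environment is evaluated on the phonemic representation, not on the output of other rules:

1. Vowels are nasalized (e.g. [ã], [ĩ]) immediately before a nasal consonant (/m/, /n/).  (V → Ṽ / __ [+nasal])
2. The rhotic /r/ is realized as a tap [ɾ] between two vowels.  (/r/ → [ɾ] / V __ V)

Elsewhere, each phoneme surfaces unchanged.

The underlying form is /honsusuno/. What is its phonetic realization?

Rule 1 applies to /o/ (between /h/ and /n/: before a nasal consonant) → [õ].
/u/ (between /s/ and /s/): rule 1 targets it, but not before a nasal consonant → unchanged [u].
/u/ meets the environment for rule 1 (before a nasal consonant) → [ũ].
/o/ (word-final): rule 1 targets it, but not before a nasal consonant → unchanged [o].

[hõnsusũno]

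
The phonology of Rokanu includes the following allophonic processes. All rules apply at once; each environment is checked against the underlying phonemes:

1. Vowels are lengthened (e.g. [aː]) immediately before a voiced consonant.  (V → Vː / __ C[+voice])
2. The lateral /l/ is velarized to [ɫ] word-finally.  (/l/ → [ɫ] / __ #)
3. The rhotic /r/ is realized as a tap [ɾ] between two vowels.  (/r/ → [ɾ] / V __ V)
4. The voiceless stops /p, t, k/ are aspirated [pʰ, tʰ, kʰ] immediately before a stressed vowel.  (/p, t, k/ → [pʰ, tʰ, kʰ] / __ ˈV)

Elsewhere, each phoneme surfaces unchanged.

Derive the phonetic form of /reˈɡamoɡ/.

/r/ (word-initial) fails the environment for rule 3, so it stays [r].
/e/ (between /r/ and /ɡ/): before a voiced consonant, so rule 1 applies → [eː].
/ɡ/ (between /e/ and /a/): no rule targets it → [ɡ].
/a/ — between /ɡ/ and /m/, before a voiced consonant — surfaces as [aː] (rule 1).
/m/ — not in any rule's target class → [m].
Rule 1 applies to /o/ (between /m/ and /ɡ/: before a voiced consonant) → [oː].
/ɡ/ stays [ɡ].

[reːˈɡaːmoːɡ]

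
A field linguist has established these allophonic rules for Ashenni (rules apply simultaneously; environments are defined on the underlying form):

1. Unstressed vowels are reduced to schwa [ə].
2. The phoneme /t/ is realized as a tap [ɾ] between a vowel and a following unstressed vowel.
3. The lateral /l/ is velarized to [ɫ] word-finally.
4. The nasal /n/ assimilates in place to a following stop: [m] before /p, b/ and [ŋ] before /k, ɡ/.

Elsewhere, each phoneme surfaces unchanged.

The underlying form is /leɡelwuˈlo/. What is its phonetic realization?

[ləɡəlwəˈlo]

/l/ (word-initial): rule 3 targets it, but not word-finally → unchanged [l].
/e/ (between /l/ and /ɡ/): in an unstressed syllable, so rule 1 applies → [ə].
/ɡ/ stays [ɡ].
/e/ (between /ɡ/ and /l/): in an unstressed syllable, so rule 1 applies → [ə].
/l/ (between /e/ and /w/) fails the environment for rule 3, so it stays [l].
/w/ — not in any rule's target class → [w].
/u/ (between /w/ and /l/): in an unstressed syllable, so rule 1 applies → [ə].
/l/ — between /u/ and /o/; rule 3 does not apply here → [l].
/o/ (word-final) fails the environment for rule 1, so it stays [o].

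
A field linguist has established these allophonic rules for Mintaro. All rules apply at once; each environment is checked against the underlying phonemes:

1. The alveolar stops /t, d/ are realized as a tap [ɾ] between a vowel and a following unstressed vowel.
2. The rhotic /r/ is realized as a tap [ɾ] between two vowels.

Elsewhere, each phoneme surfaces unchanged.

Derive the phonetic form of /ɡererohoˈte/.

/r/ — between /e/ and /e/, between two vowels — surfaces as [ɾ] (rule 2).
/r/ (between /e/ and /o/): between two vowels, so rule 2 applies → [ɾ].
/t/ — between /o/ and /e/; rule 1 does not apply here → [t].

[ɡeɾeɾohoˈte]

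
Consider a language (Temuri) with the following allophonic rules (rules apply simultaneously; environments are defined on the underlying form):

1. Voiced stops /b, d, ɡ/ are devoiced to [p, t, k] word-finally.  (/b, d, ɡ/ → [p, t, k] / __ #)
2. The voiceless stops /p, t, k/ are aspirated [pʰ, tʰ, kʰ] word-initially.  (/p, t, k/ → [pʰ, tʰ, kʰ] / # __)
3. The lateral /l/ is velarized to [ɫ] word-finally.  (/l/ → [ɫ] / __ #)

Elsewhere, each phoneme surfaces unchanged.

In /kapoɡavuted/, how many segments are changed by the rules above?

Segments that undergo a rule: /k/ → [kʰ] (rule 2); /d/ → [t] (rule 1).
All other segments surface unchanged.

2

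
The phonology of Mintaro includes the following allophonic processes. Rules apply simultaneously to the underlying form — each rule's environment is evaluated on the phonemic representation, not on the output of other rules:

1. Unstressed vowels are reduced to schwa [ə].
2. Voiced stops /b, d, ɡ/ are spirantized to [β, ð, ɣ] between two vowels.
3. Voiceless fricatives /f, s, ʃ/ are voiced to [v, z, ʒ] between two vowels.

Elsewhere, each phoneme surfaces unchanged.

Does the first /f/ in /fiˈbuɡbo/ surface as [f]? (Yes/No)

Yes

/f/ — word-initial; rule 3 does not apply here → [f].
The actual realization is [f], which matches [f].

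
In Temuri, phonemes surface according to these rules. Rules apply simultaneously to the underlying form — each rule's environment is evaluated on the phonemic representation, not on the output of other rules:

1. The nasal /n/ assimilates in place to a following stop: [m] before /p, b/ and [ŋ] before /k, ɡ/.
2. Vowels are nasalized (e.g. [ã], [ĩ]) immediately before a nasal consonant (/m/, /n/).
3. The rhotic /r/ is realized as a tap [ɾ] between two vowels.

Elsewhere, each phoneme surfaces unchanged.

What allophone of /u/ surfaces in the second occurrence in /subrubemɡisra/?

[u]

/u/ (between /r/ and /b/): rule 2 targets it, but not before a nasal consonant → unchanged [u].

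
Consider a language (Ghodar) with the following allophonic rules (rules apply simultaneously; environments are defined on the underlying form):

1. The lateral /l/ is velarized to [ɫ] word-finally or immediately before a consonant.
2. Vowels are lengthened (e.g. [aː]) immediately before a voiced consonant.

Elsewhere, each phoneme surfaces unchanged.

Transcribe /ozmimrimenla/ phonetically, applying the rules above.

[oːzmiːmriːmeːnla]

/o/ (word-initial): before a voiced consonant, so rule 2 applies → [oː].
/z/ — not in any rule's target class → [z].
/m/ (between /z/ and /i/): no rule targets it → [m].
/i/ (between /m/ and /m/): before a voiced consonant, so rule 2 applies → [iː].
/m/ (between /i/ and /r/) is unaffected → [m].
/r/ (between /m/ and /i/) is unaffected → [r].
/i/ meets the environment for rule 2 (before a voiced consonant) → [iː].
/m/ (between /i/ and /e/): no rule targets it → [m].
/e/ (between /m/ and /n/): before a voiced consonant, so rule 2 applies → [eː].
/n/ — not in any rule's target class → [n].
/l/ (between /n/ and /a/): rule 1 targets it, but not word-finally or immediately before a consonant → unchanged [l].
/a/ (word-final): rule 2 targets it, but not before a voiced consonant → unchanged [a].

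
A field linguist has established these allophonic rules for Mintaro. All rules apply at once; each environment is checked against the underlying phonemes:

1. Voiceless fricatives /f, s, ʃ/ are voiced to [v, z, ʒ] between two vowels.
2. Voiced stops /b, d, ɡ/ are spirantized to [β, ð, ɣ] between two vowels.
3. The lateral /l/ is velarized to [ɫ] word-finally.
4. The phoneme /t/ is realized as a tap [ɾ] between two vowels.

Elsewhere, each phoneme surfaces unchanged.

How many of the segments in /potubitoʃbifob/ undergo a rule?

4

Segments that undergo a rule: /t/ → [ɾ] (rule 4); /b/ → [β] (rule 2); /t/ → [ɾ] (rule 4); /f/ → [v] (rule 1).
All other segments surface unchanged.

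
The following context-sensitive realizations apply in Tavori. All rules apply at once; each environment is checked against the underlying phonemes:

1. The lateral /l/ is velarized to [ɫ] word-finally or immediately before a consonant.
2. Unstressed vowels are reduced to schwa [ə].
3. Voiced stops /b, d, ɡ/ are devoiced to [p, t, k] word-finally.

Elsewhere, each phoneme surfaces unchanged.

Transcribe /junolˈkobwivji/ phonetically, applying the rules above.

[jənəɫˈkobwəvjə]

/j/ (word-initial): no rule targets it → [j].
/u/ — between /j/ and /n/, in an unstressed syllable — surfaces as [ə] (rule 2).
/n/ (between /u/ and /o/) is unaffected → [n].
Rule 2 applies to /o/ (between /n/ and /l/: in an unstressed syllable) → [ə].
/l/ — between /o/ and /k/, word-finally or immediately before a consonant — surfaces as [ɫ] (rule 1).
/k/ — not in any rule's target class → [k].
/o/ (between /k/ and /b/): rule 2 targets it, but not in an unstressed syllable → unchanged [o].
/b/ (between /o/ and /w/) is in the target of rule 3 but the environment (word-finally) is not met → [b].
/w/ — not in any rule's target class → [w].
/i/ (between /w/ and /v/): in an unstressed syllable, so rule 2 applies → [ə].
/v/ (between /i/ and /j/) is unaffected → [v].
/j/ (between /v/ and /i/) is unaffected → [j].
/i/ (word-final): in an unstressed syllable, so rule 2 applies → [ə].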